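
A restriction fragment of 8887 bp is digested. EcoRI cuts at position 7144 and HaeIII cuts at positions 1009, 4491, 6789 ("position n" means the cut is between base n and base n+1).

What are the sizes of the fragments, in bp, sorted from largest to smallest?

3482, 2298, 1743, 1009, 355 bp

Combined cut positions (sorted): 1009, 4491, 6789, 7144.
Linear molecule, 4 cuts → 5 fragments:
  1009 − 0 = 1009 bp
  4491 − 1009 = 3482 bp
  6789 − 4491 = 2298 bp
  7144 − 6789 = 355 bp
  8887 − 7144 = 1743 bp
Sorted largest to smallest: 3482, 2298, 1743, 1009, 355 bp.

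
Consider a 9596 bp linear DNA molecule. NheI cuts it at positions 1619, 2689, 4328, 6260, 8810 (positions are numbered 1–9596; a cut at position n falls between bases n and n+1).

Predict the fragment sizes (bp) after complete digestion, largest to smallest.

2550, 1932, 1639, 1619, 1070, 786 bp

Linear molecule, 5 cuts → 6 fragments:
  1619 − 0 = 1619 bp
  2689 − 1619 = 1070 bp
  4328 − 2689 = 1639 bp
  6260 − 4328 = 1932 bp
  8810 − 6260 = 2550 bp
  9596 − 8810 = 786 bp
Sorted largest to smallest: 2550, 1932, 1639, 1619, 1070, 786 bp.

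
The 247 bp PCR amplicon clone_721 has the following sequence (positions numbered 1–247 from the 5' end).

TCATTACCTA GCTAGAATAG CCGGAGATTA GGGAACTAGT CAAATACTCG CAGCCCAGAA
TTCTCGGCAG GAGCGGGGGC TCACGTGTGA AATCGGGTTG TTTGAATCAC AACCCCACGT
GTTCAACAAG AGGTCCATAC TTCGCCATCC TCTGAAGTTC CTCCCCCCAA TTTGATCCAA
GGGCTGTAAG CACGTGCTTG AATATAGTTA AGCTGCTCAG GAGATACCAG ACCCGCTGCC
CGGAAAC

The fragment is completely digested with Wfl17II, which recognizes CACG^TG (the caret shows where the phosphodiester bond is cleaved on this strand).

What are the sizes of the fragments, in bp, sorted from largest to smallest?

85, 75, 53, 34 bp

Wfl17II sites (CACGTG) start at positions 82, 116, 191.
Wfl17II cuts after base 4 of each site, so after positions 85, 119, 194.
Linear molecule, 3 cuts → 4 fragments:
  1–85 → 85 bp
  86–119 → 34 bp
  120–194 → 75 bp
  195–247 → 53 bp
Sorted largest to smallest: 85, 75, 53, 34 bp.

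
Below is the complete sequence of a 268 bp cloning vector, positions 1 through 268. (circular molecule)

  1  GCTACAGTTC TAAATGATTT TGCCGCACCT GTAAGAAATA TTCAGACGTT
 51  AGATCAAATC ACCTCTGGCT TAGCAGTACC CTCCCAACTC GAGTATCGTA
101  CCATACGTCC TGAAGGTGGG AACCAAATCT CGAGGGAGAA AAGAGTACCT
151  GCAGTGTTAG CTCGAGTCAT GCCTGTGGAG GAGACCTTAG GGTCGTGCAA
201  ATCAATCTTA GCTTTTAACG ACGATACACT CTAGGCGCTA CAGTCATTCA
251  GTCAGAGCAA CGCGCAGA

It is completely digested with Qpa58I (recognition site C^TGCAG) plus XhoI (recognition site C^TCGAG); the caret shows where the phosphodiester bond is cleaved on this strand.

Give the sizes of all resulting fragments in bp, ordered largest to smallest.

195, 41, 20, 12 bp

The Qpa58I site (CTGCAG) starts at position 149.
Qpa58I cuts after the first base of each site, so after position 149.
XhoI sites (CTCGAG) start at positions 88, 129, 161.
XhoI cuts after the first base of each site, so after positions 88, 129, 161.
Combined cut positions: 88, 129, 149, 161.
Circular molecule, 4 cuts → 4 fragments:
  89–129 → 41 bp
  130–149 → 20 bp
  150–161 → 12 bp
  162–268 then 1–88 → 107 + 88 = 195 bp
Sorted largest to smallest: 195, 41, 20, 12 bp.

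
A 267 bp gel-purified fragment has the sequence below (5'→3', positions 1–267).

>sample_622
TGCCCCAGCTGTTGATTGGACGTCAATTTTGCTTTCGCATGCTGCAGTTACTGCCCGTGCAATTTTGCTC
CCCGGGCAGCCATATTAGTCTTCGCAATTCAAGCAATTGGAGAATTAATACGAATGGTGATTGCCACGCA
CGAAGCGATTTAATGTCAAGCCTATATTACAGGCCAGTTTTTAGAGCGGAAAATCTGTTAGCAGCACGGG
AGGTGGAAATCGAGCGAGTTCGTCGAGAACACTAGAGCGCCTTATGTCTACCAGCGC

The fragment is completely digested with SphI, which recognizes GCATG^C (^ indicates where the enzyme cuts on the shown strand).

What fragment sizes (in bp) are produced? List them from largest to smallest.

226, 41 bp

The SphI site (GCATGC) starts at position 37.
SphI cuts after base 5 of each site (before the last base), so after position 41.
Linear molecule, 1 cut → 2 fragments:
  1–41 → 41 bp
  42–267 → 226 bp
Sorted largest to smallest: 226, 41 bp.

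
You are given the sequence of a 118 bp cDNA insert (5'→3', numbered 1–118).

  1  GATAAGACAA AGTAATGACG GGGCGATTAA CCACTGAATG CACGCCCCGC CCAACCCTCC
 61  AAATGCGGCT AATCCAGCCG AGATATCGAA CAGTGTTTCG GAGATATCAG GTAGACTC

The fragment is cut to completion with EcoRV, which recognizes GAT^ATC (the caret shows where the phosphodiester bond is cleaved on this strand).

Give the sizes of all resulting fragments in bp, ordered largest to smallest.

EcoRV sites (GATATC) start at positions 82, 103.
EcoRV cuts after base 3 of each site, so after positions 84, 105.
Linear molecule, 2 cuts → 3 fragments:
  1–84 → 84 bp
  85–105 → 21 bp
  106–118 → 13 bp
Sorted largest to smallest: 84, 21, 13 bp.

84, 21, 13 bp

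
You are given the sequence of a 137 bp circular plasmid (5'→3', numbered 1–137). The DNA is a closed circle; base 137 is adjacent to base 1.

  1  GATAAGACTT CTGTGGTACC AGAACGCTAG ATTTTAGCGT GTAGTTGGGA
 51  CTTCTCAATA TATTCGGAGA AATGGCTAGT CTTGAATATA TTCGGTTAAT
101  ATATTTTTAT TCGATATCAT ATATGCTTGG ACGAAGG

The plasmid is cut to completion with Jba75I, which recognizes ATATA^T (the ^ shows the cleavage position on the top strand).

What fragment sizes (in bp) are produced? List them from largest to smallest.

76, 28, 20, 13 bp

Jba75I sites (ATATAT) start at positions 58, 86, 99, 119.
Jba75I cuts after base 5 of each site (before the last base), so after positions 62, 90, 103, 123.
Circular molecule, 4 cuts → 4 fragments:
  63–90 → 28 bp
  91–103 → 13 bp
  104–123 → 20 bp
  124–137 then 1–62 → 14 + 62 = 76 bp
Sorted largest to smallest: 76, 28, 20, 13 bp.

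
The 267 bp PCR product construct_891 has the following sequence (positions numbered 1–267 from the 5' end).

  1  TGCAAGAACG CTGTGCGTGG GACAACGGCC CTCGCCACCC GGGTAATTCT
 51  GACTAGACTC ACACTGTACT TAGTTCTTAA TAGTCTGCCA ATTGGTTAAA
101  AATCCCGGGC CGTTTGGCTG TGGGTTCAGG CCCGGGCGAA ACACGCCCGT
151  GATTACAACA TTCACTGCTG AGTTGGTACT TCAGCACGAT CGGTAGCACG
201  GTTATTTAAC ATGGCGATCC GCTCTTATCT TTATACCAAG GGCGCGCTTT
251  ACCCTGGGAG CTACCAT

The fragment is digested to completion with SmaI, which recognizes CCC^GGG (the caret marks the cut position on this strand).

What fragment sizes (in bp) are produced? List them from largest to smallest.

SmaI sites (CCCGGG) start at positions 38, 104, 131.
SmaI cuts after base 3 of each site, so after positions 40, 106, 133.
Linear molecule, 3 cuts → 4 fragments:
  1–40 → 40 bp
  41–106 → 66 bp
  107–133 → 27 bp
  134–267 → 134 bp
Sorted largest to smallest: 134, 66, 40, 27 bp.

134, 66, 40, 27 bp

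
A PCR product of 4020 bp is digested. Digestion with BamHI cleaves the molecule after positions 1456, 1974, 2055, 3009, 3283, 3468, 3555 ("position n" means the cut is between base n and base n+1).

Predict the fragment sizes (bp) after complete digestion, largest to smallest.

Linear molecule, 7 cuts → 8 fragments:
  1456 − 0 = 1456 bp
  1974 − 1456 = 518 bp
  2055 − 1974 = 81 bp
  3009 − 2055 = 954 bp
  3283 − 3009 = 274 bp
  3468 − 3283 = 185 bp
  3555 − 3468 = 87 bp
  4020 − 3555 = 465 bp
Sorted largest to smallest: 1456, 954, 518, 465, 274, 185, 87, 81 bp.

1456, 954, 518, 465, 274, 185, 87, 81 bp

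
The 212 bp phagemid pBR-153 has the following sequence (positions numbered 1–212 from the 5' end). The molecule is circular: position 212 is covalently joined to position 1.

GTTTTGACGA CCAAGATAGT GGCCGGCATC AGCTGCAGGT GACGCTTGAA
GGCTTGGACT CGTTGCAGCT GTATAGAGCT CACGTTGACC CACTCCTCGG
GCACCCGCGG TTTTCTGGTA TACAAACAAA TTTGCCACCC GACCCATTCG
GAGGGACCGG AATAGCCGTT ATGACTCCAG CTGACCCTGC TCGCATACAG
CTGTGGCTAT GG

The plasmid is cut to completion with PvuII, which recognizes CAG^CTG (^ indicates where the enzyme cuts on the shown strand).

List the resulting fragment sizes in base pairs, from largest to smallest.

PvuII sites (CAGCTG) start at positions 30, 66, 178, 198.
PvuII cuts after base 3 of each site, so after positions 32, 68, 180, 200.
Circular molecule, 4 cuts → 4 fragments:
  33–68 → 36 bp
  69–180 → 112 bp
  181–200 → 20 bp
  201–212 then 1–32 → 12 + 32 = 44 bp
Sorted largest to smallest: 112, 44, 36, 20 bp.

112, 44, 36, 20 bp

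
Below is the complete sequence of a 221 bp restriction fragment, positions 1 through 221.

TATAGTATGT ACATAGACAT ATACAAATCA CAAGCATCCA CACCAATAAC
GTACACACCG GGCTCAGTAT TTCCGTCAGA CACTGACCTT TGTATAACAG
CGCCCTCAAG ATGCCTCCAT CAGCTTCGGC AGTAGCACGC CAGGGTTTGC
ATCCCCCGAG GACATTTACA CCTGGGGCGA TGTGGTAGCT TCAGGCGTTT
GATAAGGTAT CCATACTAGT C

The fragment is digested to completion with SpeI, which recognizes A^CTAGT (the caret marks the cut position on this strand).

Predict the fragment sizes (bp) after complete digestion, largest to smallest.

215, 6 bp

The SpeI site (ACTAGT) starts at position 215.
SpeI cuts after the first base of each site, so after position 215.
Linear molecule, 1 cut → 2 fragments:
  1–215 → 215 bp
  216–221 → 6 bp
Sorted largest to smallest: 215, 6 bp.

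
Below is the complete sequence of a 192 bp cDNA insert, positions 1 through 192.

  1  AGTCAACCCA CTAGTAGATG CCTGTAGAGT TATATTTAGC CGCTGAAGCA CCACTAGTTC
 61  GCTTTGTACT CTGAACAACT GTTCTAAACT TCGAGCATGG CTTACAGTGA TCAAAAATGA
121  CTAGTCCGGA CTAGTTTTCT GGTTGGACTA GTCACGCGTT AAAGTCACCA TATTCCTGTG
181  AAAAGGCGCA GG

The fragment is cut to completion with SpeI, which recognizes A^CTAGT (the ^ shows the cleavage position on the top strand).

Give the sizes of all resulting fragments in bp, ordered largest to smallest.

SpeI sites (ACTAGT) start at positions 10, 53, 120, 130, 147.
SpeI cuts after the first base of each site, so after positions 10, 53, 120, 130, 147.
Linear molecule, 5 cuts → 6 fragments:
  1–10 → 10 bp
  11–53 → 43 bp
  54–120 → 67 bp
  121–130 → 10 bp
  131–147 → 17 bp
  148–192 → 45 bp
Sorted largest to smallest: 67, 45, 43, 17, 10, 10 bp.

67, 45, 43, 17, 10, 10 bp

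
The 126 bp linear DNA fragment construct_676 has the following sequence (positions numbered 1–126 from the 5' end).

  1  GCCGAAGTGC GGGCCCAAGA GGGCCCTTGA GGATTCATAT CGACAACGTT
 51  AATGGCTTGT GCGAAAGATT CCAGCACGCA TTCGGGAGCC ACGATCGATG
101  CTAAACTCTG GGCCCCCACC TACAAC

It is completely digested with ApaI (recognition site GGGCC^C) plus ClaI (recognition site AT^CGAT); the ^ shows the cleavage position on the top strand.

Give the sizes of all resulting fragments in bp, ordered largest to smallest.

70, 19, 15, 12, 10 bp

ApaI sites (GGGCCC) start at positions 11, 21, 110.
ApaI cuts after base 5 of each site (before the last base), so after positions 15, 25, 114.
The ClaI site (ATCGAT) starts at position 94.
ClaI cuts after base 2 of each site, so after position 95.
Combined cut positions: 15, 25, 95, 114.
Linear molecule, 4 cuts → 5 fragments:
  1–15 → 15 bp
  16–25 → 10 bp
  26–95 → 70 bp
  96–114 → 19 bp
  115–126 → 12 bp
Sorted largest to smallest: 70, 19, 15, 12, 10 bp.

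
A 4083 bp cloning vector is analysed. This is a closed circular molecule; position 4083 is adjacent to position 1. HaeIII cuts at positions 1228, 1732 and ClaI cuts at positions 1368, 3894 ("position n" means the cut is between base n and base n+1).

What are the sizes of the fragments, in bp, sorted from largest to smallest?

2162, 1417, 364, 140 bp

Combined cut positions (sorted): 1228, 1368, 1732, 3894.
Circular molecule, 4 cuts → 4 fragments:
  1368 − 1228 = 140 bp
  1732 − 1368 = 364 bp
  3894 − 1732 = 2162 bp
  wrap: 4083 − 3894 + 1228 = 1417 bp
Sorted largest to smallest: 2162, 1417, 364, 140 bp.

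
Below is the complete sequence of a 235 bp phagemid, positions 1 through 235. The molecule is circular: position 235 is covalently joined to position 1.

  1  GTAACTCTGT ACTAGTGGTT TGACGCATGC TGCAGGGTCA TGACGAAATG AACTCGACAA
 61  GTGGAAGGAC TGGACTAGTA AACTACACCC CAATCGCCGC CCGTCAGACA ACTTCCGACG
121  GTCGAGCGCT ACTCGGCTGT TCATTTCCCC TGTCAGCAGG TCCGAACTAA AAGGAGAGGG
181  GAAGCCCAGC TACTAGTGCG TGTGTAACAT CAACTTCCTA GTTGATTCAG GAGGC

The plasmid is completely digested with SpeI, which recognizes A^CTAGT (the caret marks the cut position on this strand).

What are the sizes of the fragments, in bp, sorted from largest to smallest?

118, 63, 54 bp

SpeI sites (ACTAGT) start at positions 11, 74, 192.
SpeI cuts after the first base of each site, so after positions 11, 74, 192.
Circular molecule, 3 cuts → 3 fragments:
  12–74 → 63 bp
  75–192 → 118 bp
  193–235 then 1–11 → 43 + 11 = 54 bp
Sorted largest to smallest: 118, 63, 54 bp.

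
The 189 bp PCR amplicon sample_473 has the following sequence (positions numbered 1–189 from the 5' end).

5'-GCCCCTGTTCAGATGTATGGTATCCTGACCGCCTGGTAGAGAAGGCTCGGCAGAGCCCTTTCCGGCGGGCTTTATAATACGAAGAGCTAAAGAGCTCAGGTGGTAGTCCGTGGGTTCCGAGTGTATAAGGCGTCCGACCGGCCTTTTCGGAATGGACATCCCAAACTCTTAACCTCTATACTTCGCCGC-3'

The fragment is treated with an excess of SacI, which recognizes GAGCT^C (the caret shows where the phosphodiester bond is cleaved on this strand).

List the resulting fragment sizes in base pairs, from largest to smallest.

The SacI site (GAGCTC) starts at position 92.
SacI cuts after base 5 of each site (before the last base), so after position 96.
Linear molecule, 1 cut → 2 fragments:
  1–96 → 96 bp
  97–189 → 93 bp
Sorted largest to smallest: 96, 93 bp.

96, 93 bp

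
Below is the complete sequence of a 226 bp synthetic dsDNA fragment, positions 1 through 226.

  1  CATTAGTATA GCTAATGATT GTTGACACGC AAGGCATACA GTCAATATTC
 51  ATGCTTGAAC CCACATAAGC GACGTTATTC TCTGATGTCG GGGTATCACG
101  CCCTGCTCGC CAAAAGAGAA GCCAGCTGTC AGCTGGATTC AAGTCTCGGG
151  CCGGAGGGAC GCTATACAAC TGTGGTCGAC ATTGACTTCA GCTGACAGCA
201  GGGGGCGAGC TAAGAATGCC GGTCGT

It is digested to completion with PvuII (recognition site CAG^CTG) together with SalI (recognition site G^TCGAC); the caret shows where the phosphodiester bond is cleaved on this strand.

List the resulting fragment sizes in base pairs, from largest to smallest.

125, 43, 35, 16, 7 bp

PvuII sites (CAGCTG) start at positions 123, 130, 189.
PvuII cuts after base 3 of each site, so after positions 125, 132, 191.
The SalI site (GTCGAC) starts at position 175.
SalI cuts after the first base of each site, so after position 175.
Combined cut positions: 125, 132, 175, 191.
Linear molecule, 4 cuts → 5 fragments:
  1–125 → 125 bp
  126–132 → 7 bp
  133–175 → 43 bp
  176–191 → 16 bp
  192–226 → 35 bp
Sorted largest to smallest: 125, 43, 35, 16, 7 bp.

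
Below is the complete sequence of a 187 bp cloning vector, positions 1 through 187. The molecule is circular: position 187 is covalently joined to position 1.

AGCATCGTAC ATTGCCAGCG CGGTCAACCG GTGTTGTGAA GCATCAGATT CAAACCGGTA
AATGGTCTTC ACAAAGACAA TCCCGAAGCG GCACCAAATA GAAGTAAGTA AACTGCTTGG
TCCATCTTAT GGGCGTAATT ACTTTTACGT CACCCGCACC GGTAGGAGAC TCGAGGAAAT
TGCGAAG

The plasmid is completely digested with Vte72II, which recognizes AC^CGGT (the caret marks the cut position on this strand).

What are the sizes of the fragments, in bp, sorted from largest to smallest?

104, 56, 27 bp

Vte72II sites (ACCGGT) start at positions 27, 54, 158.
Vte72II cuts after base 2 of each site, so after positions 28, 55, 159.
Circular molecule, 3 cuts → 3 fragments:
  29–55 → 27 bp
  56–159 → 104 bp
  160–187 then 1–28 → 28 + 28 = 56 bp
Sorted largest to smallest: 104, 56, 27 bp.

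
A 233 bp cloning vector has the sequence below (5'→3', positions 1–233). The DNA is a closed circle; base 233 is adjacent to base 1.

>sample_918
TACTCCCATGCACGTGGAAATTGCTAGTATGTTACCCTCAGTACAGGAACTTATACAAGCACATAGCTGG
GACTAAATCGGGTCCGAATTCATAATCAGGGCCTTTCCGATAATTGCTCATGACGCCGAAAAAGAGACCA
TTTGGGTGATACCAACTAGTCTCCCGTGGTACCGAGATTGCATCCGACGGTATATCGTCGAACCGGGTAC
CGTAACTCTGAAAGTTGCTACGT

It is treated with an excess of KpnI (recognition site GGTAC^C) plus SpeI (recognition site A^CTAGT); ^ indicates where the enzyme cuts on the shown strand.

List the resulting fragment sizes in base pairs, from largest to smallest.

178, 38, 17 bp

KpnI sites (GGTACC) start at positions 168, 206.
KpnI cuts after base 5 of each site (before the last base), so after positions 172, 210.
The SpeI site (ACTAGT) starts at position 155.
SpeI cuts after the first base of each site, so after position 155.
Combined cut positions: 155, 172, 210.
Circular molecule, 3 cuts → 3 fragments:
  156–172 → 17 bp
  173–210 → 38 bp
  211–233 then 1–155 → 23 + 155 = 178 bp
Sorted largest to smallest: 178, 38, 17 bp.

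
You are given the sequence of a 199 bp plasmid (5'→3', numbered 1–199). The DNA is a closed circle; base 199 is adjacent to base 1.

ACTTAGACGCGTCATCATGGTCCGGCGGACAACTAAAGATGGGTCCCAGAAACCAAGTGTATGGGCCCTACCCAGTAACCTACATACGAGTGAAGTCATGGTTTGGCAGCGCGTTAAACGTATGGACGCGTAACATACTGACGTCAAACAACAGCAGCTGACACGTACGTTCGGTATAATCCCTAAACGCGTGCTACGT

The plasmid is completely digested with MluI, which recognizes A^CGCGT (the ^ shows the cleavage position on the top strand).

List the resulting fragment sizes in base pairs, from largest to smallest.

MluI sites (ACGCGT) start at positions 7, 126, 187.
MluI cuts after the first base of each site, so after positions 7, 126, 187.
Circular molecule, 3 cuts → 3 fragments:
  8–126 → 119 bp
  127–187 → 61 bp
  188–199 then 1–7 → 12 + 7 = 19 bp
Sorted largest to smallest: 119, 61, 19 bp.

119, 61, 19 bp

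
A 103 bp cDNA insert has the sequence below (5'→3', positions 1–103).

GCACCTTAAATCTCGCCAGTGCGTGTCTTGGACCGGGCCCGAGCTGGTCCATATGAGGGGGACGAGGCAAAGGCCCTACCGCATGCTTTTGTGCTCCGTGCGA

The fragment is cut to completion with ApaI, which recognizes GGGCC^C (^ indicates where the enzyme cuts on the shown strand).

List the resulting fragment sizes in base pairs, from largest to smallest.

64, 39 bp

The ApaI site (GGGCCC) starts at position 35.
ApaI cuts after base 5 of each site (before the last base), so after position 39.
Linear molecule, 1 cut → 2 fragments:
  1–39 → 39 bp
  40–103 → 64 bp
Sorted largest to smallest: 64, 39 bp.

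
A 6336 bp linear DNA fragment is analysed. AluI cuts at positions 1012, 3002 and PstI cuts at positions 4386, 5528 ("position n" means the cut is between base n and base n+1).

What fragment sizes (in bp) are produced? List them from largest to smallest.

1990, 1384, 1142, 1012, 808 bp

Combined cut positions (sorted): 1012, 3002, 4386, 5528.
Linear molecule, 4 cuts → 5 fragments:
  1012 − 0 = 1012 bp
  3002 − 1012 = 1990 bp
  4386 − 3002 = 1384 bp
  5528 − 4386 = 1142 bp
  6336 − 5528 = 808 bp
Sorted largest to smallest: 1990, 1384, 1142, 1012, 808 bp.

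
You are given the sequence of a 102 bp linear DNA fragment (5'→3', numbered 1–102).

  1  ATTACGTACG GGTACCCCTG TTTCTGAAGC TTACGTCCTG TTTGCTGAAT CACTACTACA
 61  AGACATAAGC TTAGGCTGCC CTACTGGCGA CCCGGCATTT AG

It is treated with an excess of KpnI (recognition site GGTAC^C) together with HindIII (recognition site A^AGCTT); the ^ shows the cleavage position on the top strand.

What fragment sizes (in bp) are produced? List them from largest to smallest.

The KpnI site (GGTACC) starts at position 11.
KpnI cuts after base 5 of each site (before the last base), so after position 15.
HindIII sites (AAGCTT) start at positions 27, 67.
HindIII cuts after the first base of each site, so after positions 27, 67.
Combined cut positions: 15, 27, 67.
Linear molecule, 3 cuts → 4 fragments:
  1–15 → 15 bp
  16–27 → 12 bp
  28–67 → 40 bp
  68–102 → 35 bp
Sorted largest to smallest: 40, 35, 15, 12 bp.

40, 35, 15, 12 bp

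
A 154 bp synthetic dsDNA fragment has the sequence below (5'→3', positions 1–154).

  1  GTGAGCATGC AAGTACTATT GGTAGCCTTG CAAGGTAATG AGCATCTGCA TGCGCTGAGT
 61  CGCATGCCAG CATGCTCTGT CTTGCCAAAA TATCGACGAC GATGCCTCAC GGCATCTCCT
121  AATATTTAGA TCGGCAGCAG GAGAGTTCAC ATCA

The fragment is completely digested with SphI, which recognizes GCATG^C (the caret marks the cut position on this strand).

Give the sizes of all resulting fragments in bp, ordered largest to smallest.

80, 43, 14, 9, 8 bp

SphI sites (GCATGC) start at positions 5, 48, 62, 70.
SphI cuts after base 5 of each site (before the last base), so after positions 9, 52, 66, 74.
Linear molecule, 4 cuts → 5 fragments:
  1–9 → 9 bp
  10–52 → 43 bp
  53–66 → 14 bp
  67–74 → 8 bp
  75–154 → 80 bp
Sorted largest to smallest: 80, 43, 14, 9, 8 bp.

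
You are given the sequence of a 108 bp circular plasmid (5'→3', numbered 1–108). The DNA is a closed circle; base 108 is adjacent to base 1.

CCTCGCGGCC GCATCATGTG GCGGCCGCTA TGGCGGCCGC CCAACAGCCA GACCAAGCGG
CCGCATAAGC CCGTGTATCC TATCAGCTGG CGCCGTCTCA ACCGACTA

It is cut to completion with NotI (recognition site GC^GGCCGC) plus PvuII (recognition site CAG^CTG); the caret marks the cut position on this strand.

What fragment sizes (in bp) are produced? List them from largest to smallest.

NotI sites (GCGGCCGC) start at positions 5, 21, 33, 57.
NotI cuts after base 2 of each site, so after positions 6, 22, 34, 58.
The PvuII site (CAGCTG) starts at position 84.
PvuII cuts after base 3 of each site, so after position 86.
Combined cut positions: 6, 22, 34, 58, 86.
Circular molecule, 5 cuts → 5 fragments:
  7–22 → 16 bp
  23–34 → 12 bp
  35–58 → 24 bp
  59–86 → 28 bp
  87–108 then 1–6 → 22 + 6 = 28 bp
Sorted largest to smallest: 28, 28, 24, 16, 12 bp.

28, 28, 24, 16, 12 bp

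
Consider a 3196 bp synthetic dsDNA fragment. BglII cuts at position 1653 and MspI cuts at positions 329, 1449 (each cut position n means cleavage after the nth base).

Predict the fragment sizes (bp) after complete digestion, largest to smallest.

1543, 1120, 329, 204 bp

Combined cut positions (sorted): 329, 1449, 1653.
Linear molecule, 3 cuts → 4 fragments:
  329 − 0 = 329 bp
  1449 − 329 = 1120 bp
  1653 − 1449 = 204 bp
  3196 − 1653 = 1543 bp
Sorted largest to smallest: 1543, 1120, 329, 204 bp.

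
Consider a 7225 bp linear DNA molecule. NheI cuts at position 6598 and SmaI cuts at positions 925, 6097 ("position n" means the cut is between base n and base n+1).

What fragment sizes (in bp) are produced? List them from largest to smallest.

5172, 925, 627, 501 bp

Combined cut positions (sorted): 925, 6097, 6598.
Linear molecule, 3 cuts → 4 fragments:
  925 − 0 = 925 bp
  6097 − 925 = 5172 bp
  6598 − 6097 = 501 bp
  7225 − 6598 = 627 bp
Sorted largest to smallest: 5172, 925, 627, 501 bp.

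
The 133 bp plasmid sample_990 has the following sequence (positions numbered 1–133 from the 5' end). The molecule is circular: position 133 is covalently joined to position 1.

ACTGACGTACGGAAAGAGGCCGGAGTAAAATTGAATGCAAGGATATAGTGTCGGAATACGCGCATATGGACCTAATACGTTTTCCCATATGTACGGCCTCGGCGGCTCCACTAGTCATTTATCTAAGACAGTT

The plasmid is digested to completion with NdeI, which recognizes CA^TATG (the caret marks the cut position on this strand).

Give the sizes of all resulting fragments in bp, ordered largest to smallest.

110, 23 bp

NdeI sites (CATATG) start at positions 63, 86.
NdeI cuts after base 2 of each site, so after positions 64, 87.
Circular molecule, 2 cuts → 2 fragments:
  65–87 → 23 bp
  88–133 then 1–64 → 46 + 64 = 110 bp
Sorted largest to smallest: 110, 23 bp.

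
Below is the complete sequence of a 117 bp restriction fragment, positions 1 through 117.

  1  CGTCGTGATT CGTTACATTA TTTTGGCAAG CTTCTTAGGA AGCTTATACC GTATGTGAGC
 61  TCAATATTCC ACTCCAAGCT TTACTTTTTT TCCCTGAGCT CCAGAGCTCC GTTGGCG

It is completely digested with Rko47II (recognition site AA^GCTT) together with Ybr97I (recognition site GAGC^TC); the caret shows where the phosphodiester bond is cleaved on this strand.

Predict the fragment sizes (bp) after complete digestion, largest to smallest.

29, 22, 19, 17, 12, 10, 8 bp

Rko47II sites (AAGCTT) start at positions 28, 40, 76.
Rko47II cuts after base 2 of each site, so after positions 29, 41, 77.
Ybr97I sites (GAGCTC) start at positions 57, 96, 104.
Ybr97I cuts after base 4 of each site, so after positions 60, 99, 107.
Combined cut positions: 29, 41, 60, 77, 99, 107.
Linear molecule, 6 cuts → 7 fragments:
  1–29 → 29 bp
  30–41 → 12 bp
  42–60 → 19 bp
  61–77 → 17 bp
  78–99 → 22 bp
  100–107 → 8 bp
  108–117 → 10 bp
Sorted largest to smallest: 29, 22, 19, 17, 12, 10, 8 bp.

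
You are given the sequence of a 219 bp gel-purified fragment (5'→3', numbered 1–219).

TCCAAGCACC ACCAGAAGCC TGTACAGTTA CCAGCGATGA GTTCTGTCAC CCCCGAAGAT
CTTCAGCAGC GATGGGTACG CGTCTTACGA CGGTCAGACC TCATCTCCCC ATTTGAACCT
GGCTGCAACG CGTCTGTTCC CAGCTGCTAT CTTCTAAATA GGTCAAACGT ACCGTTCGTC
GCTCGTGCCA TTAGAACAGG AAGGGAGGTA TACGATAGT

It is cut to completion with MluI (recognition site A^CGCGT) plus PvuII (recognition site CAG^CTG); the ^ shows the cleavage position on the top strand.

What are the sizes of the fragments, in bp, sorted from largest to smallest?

MluI sites (ACGCGT) start at positions 78, 128.
MluI cuts after the first base of each site, so after positions 78, 128.
The PvuII site (CAGCTG) starts at position 141.
PvuII cuts after base 3 of each site, so after position 143.
Combined cut positions: 78, 128, 143.
Linear molecule, 3 cuts → 4 fragments:
  1–78 → 78 bp
  79–128 → 50 bp
  129–143 → 15 bp
  144–219 → 76 bp
Sorted largest to smallest: 78, 76, 50, 15 bp.

78, 76, 50, 15 bp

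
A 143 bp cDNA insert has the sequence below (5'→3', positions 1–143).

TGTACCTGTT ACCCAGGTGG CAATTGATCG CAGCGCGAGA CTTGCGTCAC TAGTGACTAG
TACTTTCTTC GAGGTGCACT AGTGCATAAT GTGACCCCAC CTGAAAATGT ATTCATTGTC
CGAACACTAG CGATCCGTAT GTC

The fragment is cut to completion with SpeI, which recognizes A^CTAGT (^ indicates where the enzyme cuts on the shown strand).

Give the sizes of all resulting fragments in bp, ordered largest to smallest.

SpeI sites (ACTAGT) start at positions 49, 56, 78.
SpeI cuts after the first base of each site, so after positions 49, 56, 78.
Linear molecule, 3 cuts → 4 fragments:
  1–49 → 49 bp
  50–56 → 7 bp
  57–78 → 22 bp
  79–143 → 65 bp
Sorted largest to smallest: 65, 49, 22, 7 bp.

65, 49, 22, 7 bp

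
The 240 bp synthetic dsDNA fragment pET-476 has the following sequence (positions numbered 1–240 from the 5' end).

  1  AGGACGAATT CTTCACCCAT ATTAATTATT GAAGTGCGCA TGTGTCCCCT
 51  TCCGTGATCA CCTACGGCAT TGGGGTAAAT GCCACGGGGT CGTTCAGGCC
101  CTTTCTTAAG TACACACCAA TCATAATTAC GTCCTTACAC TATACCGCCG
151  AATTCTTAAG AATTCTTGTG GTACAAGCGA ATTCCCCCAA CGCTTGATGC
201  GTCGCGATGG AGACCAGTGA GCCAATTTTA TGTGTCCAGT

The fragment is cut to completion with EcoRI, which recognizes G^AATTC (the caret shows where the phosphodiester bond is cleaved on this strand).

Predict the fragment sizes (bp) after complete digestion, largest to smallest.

EcoRI sites (GAATTC) start at positions 6, 150, 160, 179.
EcoRI cuts after the first base of each site, so after positions 6, 150, 160, 179.
Linear molecule, 4 cuts → 5 fragments:
  1–6 → 6 bp
  7–150 → 144 bp
  151–160 → 10 bp
  161–179 → 19 bp
  180–240 → 61 bp
Sorted largest to smallest: 144, 61, 19, 10, 6 bp.

144, 61, 19, 10, 6 bp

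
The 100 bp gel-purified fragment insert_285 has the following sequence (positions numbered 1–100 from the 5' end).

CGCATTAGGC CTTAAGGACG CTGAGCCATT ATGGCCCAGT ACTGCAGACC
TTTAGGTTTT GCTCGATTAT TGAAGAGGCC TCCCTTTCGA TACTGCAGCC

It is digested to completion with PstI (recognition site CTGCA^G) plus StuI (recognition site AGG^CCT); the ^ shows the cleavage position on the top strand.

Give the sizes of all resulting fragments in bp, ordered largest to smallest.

37, 32, 19, 9, 3 bp

PstI sites (CTGCAG) start at positions 42, 93.
PstI cuts after base 5 of each site (before the last base), so after positions 46, 97.
StuI sites (AGGCCT) start at positions 7, 76.
StuI cuts after base 3 of each site, so after positions 9, 78.
Combined cut positions: 9, 46, 78, 97.
Linear molecule, 4 cuts → 5 fragments:
  1–9 → 9 bp
  10–46 → 37 bp
  47–78 → 32 bp
  79–97 → 19 bp
  98–100 → 3 bp
Sorted largest to smallest: 37, 32, 19, 9, 3 bp.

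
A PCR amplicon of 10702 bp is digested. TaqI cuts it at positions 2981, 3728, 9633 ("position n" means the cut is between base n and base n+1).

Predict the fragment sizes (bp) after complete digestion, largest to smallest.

Linear molecule, 3 cuts → 4 fragments:
  2981 − 0 = 2981 bp
  3728 − 2981 = 747 bp
  9633 − 3728 = 5905 bp
  10702 − 9633 = 1069 bp
Sorted largest to smallest: 5905, 2981, 1069, 747 bp.

5905, 2981, 1069, 747 bp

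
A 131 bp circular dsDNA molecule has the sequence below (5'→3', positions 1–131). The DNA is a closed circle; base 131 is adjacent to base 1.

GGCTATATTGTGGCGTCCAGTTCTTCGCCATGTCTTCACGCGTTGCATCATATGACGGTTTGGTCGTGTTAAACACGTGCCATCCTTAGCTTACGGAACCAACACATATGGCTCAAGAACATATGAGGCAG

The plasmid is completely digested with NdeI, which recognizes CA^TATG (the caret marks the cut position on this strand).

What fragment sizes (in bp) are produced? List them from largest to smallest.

60, 56, 15 bp

NdeI sites (CATATG) start at positions 49, 105, 120.
NdeI cuts after base 2 of each site, so after positions 50, 106, 121.
Circular molecule, 3 cuts → 3 fragments:
  51–106 → 56 bp
  107–121 → 15 bp
  122–131 then 1–50 → 10 + 50 = 60 bp
Sorted largest to smallest: 60, 56, 15 bp.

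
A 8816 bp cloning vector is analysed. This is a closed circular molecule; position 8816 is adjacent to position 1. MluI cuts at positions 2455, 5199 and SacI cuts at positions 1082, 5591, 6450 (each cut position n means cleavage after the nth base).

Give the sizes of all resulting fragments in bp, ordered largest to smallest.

3448, 2744, 1373, 859, 392 bp

Combined cut positions (sorted): 1082, 2455, 5199, 5591, 6450.
Circular molecule, 5 cuts → 5 fragments:
  2455 − 1082 = 1373 bp
  5199 − 2455 = 2744 bp
  5591 − 5199 = 392 bp
  6450 − 5591 = 859 bp
  wrap: 8816 − 6450 + 1082 = 3448 bp
Sorted largest to smallest: 3448, 2744, 1373, 859, 392 bp.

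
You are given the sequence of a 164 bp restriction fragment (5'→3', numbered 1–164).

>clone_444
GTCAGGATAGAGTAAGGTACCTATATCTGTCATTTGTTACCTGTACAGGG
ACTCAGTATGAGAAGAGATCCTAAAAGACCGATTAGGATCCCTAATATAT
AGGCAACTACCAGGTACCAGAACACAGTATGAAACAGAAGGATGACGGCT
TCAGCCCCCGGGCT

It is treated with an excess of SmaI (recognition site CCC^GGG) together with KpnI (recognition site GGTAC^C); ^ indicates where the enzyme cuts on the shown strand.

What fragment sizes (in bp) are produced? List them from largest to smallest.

97, 42, 20, 5 bp

The SmaI site (CCCGGG) starts at position 157.
SmaI cuts after base 3 of each site, so after position 159.
KpnI sites (GGTACC) start at positions 16, 113.
KpnI cuts after base 5 of each site (before the last base), so after positions 20, 117.
Combined cut positions: 20, 117, 159.
Linear molecule, 3 cuts → 4 fragments:
  1–20 → 20 bp
  21–117 → 97 bp
  118–159 → 42 bp
  160–164 → 5 bp
Sorted largest to smallest: 97, 42, 20, 5 bp.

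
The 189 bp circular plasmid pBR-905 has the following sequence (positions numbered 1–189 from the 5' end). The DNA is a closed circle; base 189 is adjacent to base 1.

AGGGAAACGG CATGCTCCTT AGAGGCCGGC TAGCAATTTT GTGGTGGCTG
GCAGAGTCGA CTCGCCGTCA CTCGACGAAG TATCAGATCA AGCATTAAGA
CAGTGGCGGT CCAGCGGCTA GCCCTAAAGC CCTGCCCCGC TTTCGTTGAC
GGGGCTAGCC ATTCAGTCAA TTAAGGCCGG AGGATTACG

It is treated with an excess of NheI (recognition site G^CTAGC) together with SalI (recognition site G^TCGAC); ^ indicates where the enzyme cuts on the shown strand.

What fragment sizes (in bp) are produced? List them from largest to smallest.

NheI sites (GCTAGC) start at positions 29, 117, 154.
NheI cuts after the first base of each site, so after positions 29, 117, 154.
The SalI site (GTCGAC) starts at position 56.
SalI cuts after the first base of each site, so after position 56.
Combined cut positions: 29, 56, 117, 154.
Circular molecule, 4 cuts → 4 fragments:
  30–56 → 27 bp
  57–117 → 61 bp
  118–154 → 37 bp
  155–189 then 1–29 → 35 + 29 = 64 bp
Sorted largest to smallest: 64, 61, 37, 27 bp.

64, 61, 37, 27 bp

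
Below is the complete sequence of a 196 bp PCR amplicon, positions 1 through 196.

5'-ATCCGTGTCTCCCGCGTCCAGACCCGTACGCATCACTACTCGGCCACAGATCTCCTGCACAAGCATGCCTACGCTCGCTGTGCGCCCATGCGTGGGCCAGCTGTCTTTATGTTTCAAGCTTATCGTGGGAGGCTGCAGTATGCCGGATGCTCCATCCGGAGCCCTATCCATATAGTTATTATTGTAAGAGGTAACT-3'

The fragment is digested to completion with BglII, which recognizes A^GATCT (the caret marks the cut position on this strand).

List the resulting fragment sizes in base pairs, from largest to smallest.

The BglII site (AGATCT) starts at position 48.
BglII cuts after the first base of each site, so after position 48.
Linear molecule, 1 cut → 2 fragments:
  1–48 → 48 bp
  49–196 → 148 bp
Sorted largest to smallest: 148, 48 bp.

148, 48 bp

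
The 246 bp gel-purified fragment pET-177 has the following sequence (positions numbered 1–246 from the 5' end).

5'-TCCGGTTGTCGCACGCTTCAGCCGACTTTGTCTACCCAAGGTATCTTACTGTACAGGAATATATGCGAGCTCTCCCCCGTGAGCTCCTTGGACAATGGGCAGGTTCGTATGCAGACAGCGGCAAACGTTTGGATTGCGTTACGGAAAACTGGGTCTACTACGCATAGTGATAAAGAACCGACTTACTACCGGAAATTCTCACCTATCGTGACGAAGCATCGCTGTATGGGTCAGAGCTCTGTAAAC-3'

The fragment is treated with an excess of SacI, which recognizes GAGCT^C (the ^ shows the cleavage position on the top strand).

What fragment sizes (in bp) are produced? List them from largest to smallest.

SacI sites (GAGCTC) start at positions 67, 81, 234.
SacI cuts after base 5 of each site (before the last base), so after positions 71, 85, 238.
Linear molecule, 3 cuts → 4 fragments:
  1–71 → 71 bp
  72–85 → 14 bp
  86–238 → 153 bp
  239–246 → 8 bp
Sorted largest to smallest: 153, 71, 14, 8 bp.

153, 71, 14, 8 bp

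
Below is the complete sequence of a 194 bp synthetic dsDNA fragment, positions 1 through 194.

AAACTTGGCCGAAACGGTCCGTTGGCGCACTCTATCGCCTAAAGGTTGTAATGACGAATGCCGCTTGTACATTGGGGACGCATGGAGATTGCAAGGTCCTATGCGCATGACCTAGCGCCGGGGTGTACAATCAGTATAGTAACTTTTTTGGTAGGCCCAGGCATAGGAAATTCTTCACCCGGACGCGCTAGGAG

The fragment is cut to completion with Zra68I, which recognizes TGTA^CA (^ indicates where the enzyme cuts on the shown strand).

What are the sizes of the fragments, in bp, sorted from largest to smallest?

69, 67, 58 bp

Zra68I sites (TGTACA) start at positions 66, 124.
Zra68I cuts after base 4 of each site, so after positions 69, 127.
Linear molecule, 2 cuts → 3 fragments:
  1–69 → 69 bp
  70–127 → 58 bp
  128–194 → 67 bp
Sorted largest to smallest: 69, 67, 58 bp.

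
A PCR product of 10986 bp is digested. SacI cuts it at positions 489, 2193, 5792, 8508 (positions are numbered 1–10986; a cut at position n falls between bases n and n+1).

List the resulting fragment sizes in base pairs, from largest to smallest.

3599, 2716, 2478, 1704, 489 bp

Linear molecule, 4 cuts → 5 fragments:
  489 − 0 = 489 bp
  2193 − 489 = 1704 bp
  5792 − 2193 = 3599 bp
  8508 − 5792 = 2716 bp
  10986 − 8508 = 2478 bp
Sorted largest to smallest: 3599, 2716, 2478, 1704, 489 bp.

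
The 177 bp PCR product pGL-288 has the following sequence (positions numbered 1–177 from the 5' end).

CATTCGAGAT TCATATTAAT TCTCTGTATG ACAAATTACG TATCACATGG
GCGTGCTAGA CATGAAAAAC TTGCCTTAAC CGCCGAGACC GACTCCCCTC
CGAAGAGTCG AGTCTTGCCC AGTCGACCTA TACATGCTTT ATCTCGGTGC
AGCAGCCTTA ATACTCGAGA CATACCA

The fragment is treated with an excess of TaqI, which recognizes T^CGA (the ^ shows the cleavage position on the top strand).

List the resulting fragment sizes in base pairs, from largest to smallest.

TaqI sites (TCGA) start at positions 4, 108, 123, 165.
TaqI cuts after the first base of each site, so after positions 4, 108, 123, 165.
Linear molecule, 4 cuts → 5 fragments:
  1–4 → 4 bp
  5–108 → 104 bp
  109–123 → 15 bp
  124–165 → 42 bp
  166–177 → 12 bp
Sorted largest to smallest: 104, 42, 15, 12, 4 bp.

104, 42, 15, 12, 4 bp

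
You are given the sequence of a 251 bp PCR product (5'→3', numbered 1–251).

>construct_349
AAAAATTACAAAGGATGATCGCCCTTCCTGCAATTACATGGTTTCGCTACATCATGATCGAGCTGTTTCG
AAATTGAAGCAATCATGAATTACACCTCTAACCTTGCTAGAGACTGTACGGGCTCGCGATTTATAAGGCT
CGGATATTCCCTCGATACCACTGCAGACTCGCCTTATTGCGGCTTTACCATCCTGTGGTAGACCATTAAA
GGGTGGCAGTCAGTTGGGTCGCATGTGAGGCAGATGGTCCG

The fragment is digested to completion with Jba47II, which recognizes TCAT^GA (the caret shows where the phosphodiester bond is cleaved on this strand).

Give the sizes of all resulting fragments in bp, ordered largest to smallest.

Jba47II sites (TCATGA) start at positions 52, 83.
Jba47II cuts after base 4 of each site, so after positions 55, 86.
Linear molecule, 2 cuts → 3 fragments:
  1–55 → 55 bp
  56–86 → 31 bp
  87–251 → 165 bp
Sorted largest to smallest: 165, 55, 31 bp.

165, 55, 31 bp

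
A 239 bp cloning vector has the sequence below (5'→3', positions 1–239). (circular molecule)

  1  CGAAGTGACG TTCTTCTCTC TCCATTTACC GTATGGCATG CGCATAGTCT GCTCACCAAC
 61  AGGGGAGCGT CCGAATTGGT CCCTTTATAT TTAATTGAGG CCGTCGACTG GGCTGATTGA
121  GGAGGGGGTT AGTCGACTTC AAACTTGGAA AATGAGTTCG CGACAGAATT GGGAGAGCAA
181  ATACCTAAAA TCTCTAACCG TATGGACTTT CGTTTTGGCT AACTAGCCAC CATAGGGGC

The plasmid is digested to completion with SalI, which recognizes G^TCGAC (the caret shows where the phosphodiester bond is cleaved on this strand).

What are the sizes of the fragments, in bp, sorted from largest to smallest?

SalI sites (GTCGAC) start at positions 103, 132.
SalI cuts after the first base of each site, so after positions 103, 132.
Circular molecule, 2 cuts → 2 fragments:
  104–132 → 29 bp
  133–239 then 1–103 → 107 + 103 = 210 bp
Sorted largest to smallest: 210, 29 bp.

210, 29 bp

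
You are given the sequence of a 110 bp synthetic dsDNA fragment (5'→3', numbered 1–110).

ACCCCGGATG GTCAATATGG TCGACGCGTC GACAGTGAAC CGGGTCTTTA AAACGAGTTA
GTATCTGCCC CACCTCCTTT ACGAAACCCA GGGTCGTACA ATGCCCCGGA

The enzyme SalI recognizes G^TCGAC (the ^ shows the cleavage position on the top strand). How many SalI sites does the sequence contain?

GTCGAC occurs starting at positions 20, 28.
SalI cuts at 2 sites.

2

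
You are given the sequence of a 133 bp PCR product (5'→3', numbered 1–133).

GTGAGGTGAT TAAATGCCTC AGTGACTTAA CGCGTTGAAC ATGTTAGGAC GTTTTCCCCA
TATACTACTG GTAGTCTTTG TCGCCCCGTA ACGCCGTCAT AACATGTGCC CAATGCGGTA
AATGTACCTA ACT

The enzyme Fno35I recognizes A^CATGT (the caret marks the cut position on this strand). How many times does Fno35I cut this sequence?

ACATGT occurs starting at positions 39, 102.
Fno35I cuts at 2 sites.

2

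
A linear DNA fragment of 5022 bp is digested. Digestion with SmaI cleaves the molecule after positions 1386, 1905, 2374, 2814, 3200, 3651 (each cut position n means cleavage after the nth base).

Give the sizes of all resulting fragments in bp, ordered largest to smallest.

Linear molecule, 6 cuts → 7 fragments:
  1386 − 0 = 1386 bp
  1905 − 1386 = 519 bp
  2374 − 1905 = 469 bp
  2814 − 2374 = 440 bp
  3200 − 2814 = 386 bp
  3651 − 3200 = 451 bp
  5022 − 3651 = 1371 bp
Sorted largest to smallest: 1386, 1371, 519, 469, 451, 440, 386 bp.

1386, 1371, 519, 469, 451, 440, 386 bp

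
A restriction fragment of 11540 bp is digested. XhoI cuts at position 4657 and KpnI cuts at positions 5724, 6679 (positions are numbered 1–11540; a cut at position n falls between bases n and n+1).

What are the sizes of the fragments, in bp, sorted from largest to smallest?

4861, 4657, 1067, 955 bp

Combined cut positions (sorted): 4657, 5724, 6679.
Linear molecule, 3 cuts → 4 fragments:
  4657 − 0 = 4657 bp
  5724 − 4657 = 1067 bp
  6679 − 5724 = 955 bp
  11540 − 6679 = 4861 bp
Sorted largest to smallest: 4861, 4657, 1067, 955 bp.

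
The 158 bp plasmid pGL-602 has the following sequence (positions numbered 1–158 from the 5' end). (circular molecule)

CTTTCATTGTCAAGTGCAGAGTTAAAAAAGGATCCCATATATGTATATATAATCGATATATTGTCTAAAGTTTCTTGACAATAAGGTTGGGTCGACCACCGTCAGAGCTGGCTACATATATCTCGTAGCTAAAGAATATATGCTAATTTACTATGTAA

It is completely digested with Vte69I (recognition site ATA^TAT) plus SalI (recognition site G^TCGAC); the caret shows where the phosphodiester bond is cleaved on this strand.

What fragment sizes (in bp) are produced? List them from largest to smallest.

59, 33, 27, 20, 11, 8 bp

Vte69I sites (ATATAT) start at positions 37, 45, 56, 116, 136.
Vte69I cuts after base 3 of each site, so after positions 39, 47, 58, 118, 138.
The SalI site (GTCGAC) starts at position 91.
SalI cuts after the first base of each site, so after position 91.
Combined cut positions: 39, 47, 58, 91, 118, 138.
Circular molecule, 6 cuts → 6 fragments:
  40–47 → 8 bp
  48–58 → 11 bp
  59–91 → 33 bp
  92–118 → 27 bp
  119–138 → 20 bp
  139–158 then 1–39 → 20 + 39 = 59 bp
Sorted largest to smallest: 59, 33, 27, 20, 11, 8 bp.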